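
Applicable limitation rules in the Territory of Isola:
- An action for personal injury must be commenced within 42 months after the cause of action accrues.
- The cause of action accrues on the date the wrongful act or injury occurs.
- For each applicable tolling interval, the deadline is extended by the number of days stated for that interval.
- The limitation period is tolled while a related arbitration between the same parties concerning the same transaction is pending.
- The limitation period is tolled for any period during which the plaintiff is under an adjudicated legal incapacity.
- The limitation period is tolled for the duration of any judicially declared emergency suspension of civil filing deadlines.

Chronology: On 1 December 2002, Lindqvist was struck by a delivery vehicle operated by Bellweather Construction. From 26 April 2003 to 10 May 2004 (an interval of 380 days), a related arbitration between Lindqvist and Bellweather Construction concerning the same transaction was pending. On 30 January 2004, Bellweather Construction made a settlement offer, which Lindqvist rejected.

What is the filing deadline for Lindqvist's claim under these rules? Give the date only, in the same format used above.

The cause of action accrued on 1 December 2002, the date of the act.
42 months from 1 December 2002 is 1 June 2006.
The pending related arbitration from 26 April 2003 to 10 May 2004 tolled the period for 380 days, extending the deadline to 16 June 2007.
Nothing else in the chronology tolls or restarts the period.

16 June 2007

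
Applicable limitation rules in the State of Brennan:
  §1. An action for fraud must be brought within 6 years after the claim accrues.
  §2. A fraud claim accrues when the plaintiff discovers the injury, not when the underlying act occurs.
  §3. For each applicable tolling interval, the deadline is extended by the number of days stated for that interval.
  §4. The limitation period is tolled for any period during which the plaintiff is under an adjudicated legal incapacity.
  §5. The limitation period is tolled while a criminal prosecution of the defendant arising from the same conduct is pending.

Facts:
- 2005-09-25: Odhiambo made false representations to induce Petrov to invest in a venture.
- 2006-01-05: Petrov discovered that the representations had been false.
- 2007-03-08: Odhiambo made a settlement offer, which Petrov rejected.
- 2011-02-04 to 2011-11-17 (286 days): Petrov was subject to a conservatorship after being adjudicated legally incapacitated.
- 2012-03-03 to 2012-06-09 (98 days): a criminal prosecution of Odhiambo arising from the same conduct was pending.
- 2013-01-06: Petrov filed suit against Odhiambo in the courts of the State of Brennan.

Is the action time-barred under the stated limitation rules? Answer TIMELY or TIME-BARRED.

Accrual is tied to discovery, so the period began on 2006-01-05 rather than on 2005-09-25 when the act occurred.
Adding the 6 years base period to 2006-01-05 gives a deadline of 2012-01-05, before any tolling.
Because the plaintiff's legal incapacity ran from 2011-02-04 to 2011-11-17, the deadline is extended by 286 days to 2012-10-17.
Because the pending criminal prosecution ran from 2012-03-03 to 2012-06-09, the deadline is extended by 98 days to 2013-01-23.
None of the other events listed affects the running of the period under the stated rules.
Filing on 2013-01-06 beat the 2013-01-23 deadline — the action is timely.

TIMELY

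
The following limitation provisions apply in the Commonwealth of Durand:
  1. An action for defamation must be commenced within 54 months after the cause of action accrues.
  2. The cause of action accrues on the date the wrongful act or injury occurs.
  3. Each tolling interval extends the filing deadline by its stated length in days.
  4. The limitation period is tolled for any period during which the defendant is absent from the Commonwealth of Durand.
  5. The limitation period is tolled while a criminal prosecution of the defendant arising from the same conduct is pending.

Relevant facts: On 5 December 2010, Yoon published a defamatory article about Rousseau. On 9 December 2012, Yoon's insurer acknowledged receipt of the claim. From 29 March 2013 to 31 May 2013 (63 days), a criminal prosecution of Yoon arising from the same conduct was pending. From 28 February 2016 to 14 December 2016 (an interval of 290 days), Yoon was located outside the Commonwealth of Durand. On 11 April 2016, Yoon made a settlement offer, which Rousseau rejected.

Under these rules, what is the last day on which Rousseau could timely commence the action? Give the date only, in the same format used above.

7 August 2015

The cause of action accrued on 5 December 2010, the date of the act.
Adding the 54 months base period to 5 December 2010 gives a deadline of 5 June 2015, before any tolling.
Because the pending criminal prosecution ran from 29 March 2013 to 31 May 2013, the deadline is extended by 63 days to 7 August 2015.
The defendant's absence from the jurisdiction from 28 February 2016 to 14 December 2016 began after the period had already run on 7 August 2015, so it has no tolling effect.
None of the other events listed affects the running of the period under the stated rules.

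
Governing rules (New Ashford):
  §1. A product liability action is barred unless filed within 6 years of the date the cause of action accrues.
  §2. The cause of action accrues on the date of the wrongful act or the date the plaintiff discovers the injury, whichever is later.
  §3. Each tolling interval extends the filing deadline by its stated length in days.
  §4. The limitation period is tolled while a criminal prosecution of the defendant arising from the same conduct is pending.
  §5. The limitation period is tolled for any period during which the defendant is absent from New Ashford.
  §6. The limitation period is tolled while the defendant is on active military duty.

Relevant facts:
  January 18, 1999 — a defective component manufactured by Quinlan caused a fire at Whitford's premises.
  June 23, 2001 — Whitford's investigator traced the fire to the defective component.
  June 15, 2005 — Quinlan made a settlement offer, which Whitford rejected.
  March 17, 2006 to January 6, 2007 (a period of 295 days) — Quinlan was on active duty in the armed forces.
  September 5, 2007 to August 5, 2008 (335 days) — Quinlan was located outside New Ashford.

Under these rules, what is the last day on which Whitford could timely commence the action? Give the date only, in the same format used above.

March 14, 2009

Taking the later of the act (January 18, 1999) and discovery (June 23, 2001), the claim accrued on June 23, 2001.
The untolled deadline — 6 years after June 23, 2001 — is June 23, 2007.
The defendant's active military service from March 17, 2006 to January 6, 2007 tolled the period for 295 days, extending the deadline to April 13, 2008.
The period was tolled for 335 days by the defendant's absence from the jurisdiction (September 5, 2007 to August 5, 2008), pushing the deadline to March 14, 2009.
Nothing else in the chronology tolls or restarts the period.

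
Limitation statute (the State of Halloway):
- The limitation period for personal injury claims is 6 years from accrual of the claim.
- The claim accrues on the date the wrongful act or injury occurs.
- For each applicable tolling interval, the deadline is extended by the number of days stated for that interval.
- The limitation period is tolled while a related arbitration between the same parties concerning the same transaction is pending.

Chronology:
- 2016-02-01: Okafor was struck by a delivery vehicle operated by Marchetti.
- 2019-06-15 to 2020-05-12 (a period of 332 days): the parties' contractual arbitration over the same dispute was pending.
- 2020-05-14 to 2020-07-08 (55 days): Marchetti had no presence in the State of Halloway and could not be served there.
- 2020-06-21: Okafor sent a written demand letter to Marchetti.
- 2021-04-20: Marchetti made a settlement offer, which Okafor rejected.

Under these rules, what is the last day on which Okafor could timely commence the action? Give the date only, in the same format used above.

The claim accrued on 2016-02-01, when the wrongful act occurred.
Adding the 6 years base period to 2016-02-01 gives a deadline of 2022-02-01, before any tolling.
The period was tolled for 332 days by the pending related arbitration (2019-06-15 to 2020-05-12), pushing the deadline to 2022-12-30.
Although the defendant's absence ran from 2020-05-14 to 2020-07-08, the stated rules do not make that a tolling event, so it is disregarded.
The other events in the timeline have no effect on the limitation period under the stated rules.

2022-12-30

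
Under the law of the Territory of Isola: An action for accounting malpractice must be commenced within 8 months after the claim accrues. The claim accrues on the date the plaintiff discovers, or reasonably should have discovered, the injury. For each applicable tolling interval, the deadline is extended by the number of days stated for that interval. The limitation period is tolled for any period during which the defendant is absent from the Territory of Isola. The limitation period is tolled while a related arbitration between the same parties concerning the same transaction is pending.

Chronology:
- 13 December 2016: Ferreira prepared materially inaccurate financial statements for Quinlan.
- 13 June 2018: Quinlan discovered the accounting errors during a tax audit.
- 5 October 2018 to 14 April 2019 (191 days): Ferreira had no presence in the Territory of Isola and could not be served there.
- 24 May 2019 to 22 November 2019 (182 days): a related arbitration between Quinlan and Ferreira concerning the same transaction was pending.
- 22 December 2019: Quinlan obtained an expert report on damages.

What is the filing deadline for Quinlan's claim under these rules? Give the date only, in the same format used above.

21 February 2020

Under the discovery rule, the claim accrued on 13 June 2018, when Quinlan discovered the injury — not on the 13 December 2016 date of the underlying act.
The untolled deadline — 8 months after 13 June 2018 — is 13 February 2019.
The defendant's absence from the jurisdiction from 5 October 2018 to 14 April 2019 tolled the period for 191 days, extending the deadline to 23 August 2019.
The pending related arbitration from 24 May 2019 to 22 November 2019 tolled the period for 182 days, extending the deadline to 21 February 2020.
Nothing else in the chronology tolls or restarts the period.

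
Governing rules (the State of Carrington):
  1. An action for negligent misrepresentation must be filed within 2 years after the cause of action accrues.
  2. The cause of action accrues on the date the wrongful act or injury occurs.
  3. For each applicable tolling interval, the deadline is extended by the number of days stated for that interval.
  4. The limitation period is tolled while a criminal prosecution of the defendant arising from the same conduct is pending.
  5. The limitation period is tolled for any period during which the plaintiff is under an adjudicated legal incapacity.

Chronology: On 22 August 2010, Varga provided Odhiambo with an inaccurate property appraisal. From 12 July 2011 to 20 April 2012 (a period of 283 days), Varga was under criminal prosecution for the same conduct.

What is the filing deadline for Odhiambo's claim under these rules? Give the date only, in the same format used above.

The limitation period began to run on 22 August 2010.
The untolled deadline — 2 years after 22 August 2010 — is 22 August 2012.
Because the pending criminal prosecution ran from 12 July 2011 to 20 April 2012, the deadline is extended by 283 days to 1 June 2013.

1 June 2013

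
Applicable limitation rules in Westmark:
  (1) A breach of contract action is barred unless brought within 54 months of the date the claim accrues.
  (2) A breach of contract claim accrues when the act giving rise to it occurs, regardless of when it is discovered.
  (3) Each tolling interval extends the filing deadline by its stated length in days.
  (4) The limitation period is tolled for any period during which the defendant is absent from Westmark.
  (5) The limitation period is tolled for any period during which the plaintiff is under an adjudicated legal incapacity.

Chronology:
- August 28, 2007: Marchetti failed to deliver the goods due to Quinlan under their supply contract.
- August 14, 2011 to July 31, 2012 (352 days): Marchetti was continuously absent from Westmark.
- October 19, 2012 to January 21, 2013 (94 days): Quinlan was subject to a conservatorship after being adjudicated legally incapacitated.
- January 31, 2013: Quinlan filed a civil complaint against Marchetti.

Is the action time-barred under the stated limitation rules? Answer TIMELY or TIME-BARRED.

TIMELY

The limitation period began to run on August 28, 2007.
54 months from August 28, 2007 is February 28, 2012.
Because the defendant's absence from the jurisdiction ran from August 14, 2011 to July 31, 2012, the deadline is extended by 352 days to February 14, 2013.
The period was tolled for 94 days by the plaintiff's legal incapacity (October 19, 2012 to January 21, 2013), pushing the deadline to May 19, 2013.
Filing on January 31, 2013 beat the May 19, 2013 deadline — the action is timely.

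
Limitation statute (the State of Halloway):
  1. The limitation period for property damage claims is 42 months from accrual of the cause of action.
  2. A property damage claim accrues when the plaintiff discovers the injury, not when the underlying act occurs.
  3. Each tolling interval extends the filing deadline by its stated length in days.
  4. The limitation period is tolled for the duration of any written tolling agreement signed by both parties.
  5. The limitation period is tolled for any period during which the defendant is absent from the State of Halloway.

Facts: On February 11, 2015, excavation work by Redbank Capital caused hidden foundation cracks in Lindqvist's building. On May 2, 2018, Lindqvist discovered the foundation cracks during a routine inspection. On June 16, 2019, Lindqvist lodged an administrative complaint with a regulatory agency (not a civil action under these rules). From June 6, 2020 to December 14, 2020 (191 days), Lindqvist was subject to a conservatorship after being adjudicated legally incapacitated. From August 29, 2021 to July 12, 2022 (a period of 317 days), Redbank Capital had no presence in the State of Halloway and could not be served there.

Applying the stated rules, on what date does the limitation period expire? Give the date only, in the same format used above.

September 15, 2022

Under the discovery rule, the claim accrued on May 2, 2018, when Lindqvist discovered the injury — not on the February 11, 2015 date of the underlying act.
42 months from May 2, 2018 is November 2, 2021.
The period was tolled for 317 days by the defendant's absence from the jurisdiction (August 29, 2021 to July 12, 2022), pushing the deadline to September 15, 2022.
Although the plaintiff's incapacity ran from June 6, 2020 to December 14, 2020, the stated rules do not make that a tolling event, so it is disregarded.
The other events in the timeline have no effect on the limitation period under the stated rules.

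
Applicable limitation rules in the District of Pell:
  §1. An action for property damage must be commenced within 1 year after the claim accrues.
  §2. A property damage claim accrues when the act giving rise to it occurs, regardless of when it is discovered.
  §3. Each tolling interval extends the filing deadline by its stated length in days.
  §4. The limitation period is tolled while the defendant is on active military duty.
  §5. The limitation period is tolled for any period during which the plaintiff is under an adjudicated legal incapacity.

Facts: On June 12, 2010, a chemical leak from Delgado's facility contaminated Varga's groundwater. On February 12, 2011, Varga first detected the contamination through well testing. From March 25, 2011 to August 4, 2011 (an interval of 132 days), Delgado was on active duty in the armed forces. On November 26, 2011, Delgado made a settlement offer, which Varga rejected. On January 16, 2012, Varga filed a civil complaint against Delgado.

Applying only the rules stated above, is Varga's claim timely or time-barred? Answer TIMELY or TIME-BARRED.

TIME-BARRED

Because the rule ties accrual to occurrence, the claim accrued on June 12, 2010, not on the February 12, 2011 discovery date.
The untolled deadline — 1 year after June 12, 2010 — is June 12, 2011.
Because the defendant's active military service ran from March 25, 2011 to August 4, 2011, the deadline is extended by 132 days to October 22, 2011.
None of the other events listed affects the running of the period under the stated rules.
The January 16, 2012 filing falls after the October 22, 2011 deadline; the claim is time-barred.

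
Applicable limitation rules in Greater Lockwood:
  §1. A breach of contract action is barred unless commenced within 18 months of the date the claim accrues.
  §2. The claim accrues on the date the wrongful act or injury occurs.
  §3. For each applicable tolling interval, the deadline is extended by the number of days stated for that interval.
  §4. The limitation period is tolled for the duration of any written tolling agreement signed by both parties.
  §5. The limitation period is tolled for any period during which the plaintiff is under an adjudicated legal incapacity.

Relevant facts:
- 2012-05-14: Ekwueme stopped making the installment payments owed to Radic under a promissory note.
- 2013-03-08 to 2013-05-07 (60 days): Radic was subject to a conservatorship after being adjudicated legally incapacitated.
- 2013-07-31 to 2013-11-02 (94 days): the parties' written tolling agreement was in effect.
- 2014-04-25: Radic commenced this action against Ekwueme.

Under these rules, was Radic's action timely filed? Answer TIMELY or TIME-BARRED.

The claim accrued on 2012-05-14, the date of the act.
Adding the 18 months base period to 2012-05-14 gives a deadline of 2013-11-14, before any tolling.
The period was tolled for 60 days by the plaintiff's legal incapacity (2013-03-08 to 2013-05-07), pushing the deadline to 2014-01-13.
Because the written tolling agreement ran from 2013-07-31 to 2013-11-02, the deadline is extended by 94 days to 2014-04-17.
Filing on 2014-04-25 missed the 2014-04-17 deadline — the action is time-barred.

TIME-BARRED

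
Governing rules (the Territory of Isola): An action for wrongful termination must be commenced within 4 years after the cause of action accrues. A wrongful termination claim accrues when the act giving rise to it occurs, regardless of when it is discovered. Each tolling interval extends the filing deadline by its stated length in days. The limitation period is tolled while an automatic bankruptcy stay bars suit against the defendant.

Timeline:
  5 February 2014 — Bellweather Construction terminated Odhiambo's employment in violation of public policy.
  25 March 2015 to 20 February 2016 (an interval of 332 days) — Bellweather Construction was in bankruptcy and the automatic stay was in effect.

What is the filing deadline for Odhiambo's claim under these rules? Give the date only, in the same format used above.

3 January 2019

The claim accrued on 5 February 2014, when the wrongful act occurred.
4 years from 5 February 2014 is 5 February 2018.
The period was tolled for 332 days by the automatic bankruptcy stay (25 March 2015 to 20 February 2016), pushing the deadline to 3 January 2019.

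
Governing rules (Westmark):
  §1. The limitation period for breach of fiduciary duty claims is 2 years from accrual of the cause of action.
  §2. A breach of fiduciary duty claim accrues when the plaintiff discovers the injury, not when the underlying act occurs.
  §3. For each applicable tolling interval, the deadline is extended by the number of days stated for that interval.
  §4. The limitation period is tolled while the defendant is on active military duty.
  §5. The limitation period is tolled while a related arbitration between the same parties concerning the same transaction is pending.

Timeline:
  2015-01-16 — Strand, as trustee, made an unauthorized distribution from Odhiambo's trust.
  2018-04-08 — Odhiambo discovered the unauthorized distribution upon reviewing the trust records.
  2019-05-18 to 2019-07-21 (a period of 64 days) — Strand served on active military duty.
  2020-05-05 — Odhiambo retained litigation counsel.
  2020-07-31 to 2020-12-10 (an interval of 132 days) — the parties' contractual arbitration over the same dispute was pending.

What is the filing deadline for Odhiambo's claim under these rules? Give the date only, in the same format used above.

Accrual is tied to discovery, so the period began on 2018-04-08 rather than on 2015-01-16 when the act occurred.
The untolled deadline — 2 years after 2018-04-08 — is 2020-04-08.
Because the defendant's active military service ran from 2019-05-18 to 2019-07-21, the deadline is extended by 64 days to 2020-06-11.
The pending related arbitration starting 2020-07-31 came too late — the period had run on 2020-06-11 — and so does not extend the deadline.
Nothing else in the chronology tolls or restarts the period.

2020-06-11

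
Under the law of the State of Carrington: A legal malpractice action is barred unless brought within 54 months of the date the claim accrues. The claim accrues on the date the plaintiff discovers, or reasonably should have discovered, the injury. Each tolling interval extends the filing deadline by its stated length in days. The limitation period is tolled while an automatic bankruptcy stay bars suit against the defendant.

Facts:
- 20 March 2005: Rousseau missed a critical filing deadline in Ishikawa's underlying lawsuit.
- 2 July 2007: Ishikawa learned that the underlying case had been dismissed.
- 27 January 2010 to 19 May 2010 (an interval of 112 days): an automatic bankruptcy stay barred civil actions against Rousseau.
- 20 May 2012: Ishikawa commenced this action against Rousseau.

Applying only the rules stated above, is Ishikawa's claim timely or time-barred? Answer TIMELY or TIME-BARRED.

TIME-BARRED

The claim did not accrue until Ishikawa discovered the injury on 2 July 2007; the 20 March 2005 act date does not start the clock under the stated rule.
Adding the 54 months base period to 2 July 2007 gives a deadline of 2 January 2012, before any tolling.
The automatic bankruptcy stay from 27 January 2010 to 19 May 2010 tolled the period for 112 days, extending the deadline to 23 April 2012.
The 20 May 2012 filing falls after the 23 April 2012 deadline; the claim is time-barred.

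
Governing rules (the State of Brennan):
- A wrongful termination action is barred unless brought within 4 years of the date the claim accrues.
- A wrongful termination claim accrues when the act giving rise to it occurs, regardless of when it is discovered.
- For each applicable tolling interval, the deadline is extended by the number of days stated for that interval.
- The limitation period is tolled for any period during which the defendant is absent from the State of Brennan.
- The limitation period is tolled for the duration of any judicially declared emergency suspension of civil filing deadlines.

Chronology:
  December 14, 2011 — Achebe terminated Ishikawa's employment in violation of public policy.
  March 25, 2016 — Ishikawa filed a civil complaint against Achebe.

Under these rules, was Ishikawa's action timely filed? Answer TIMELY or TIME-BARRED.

TIME-BARRED

The claim accrued on December 14, 2011, the date of the act.
Adding the 4 years base period to December 14, 2011 gives a deadline of December 14, 2015, before any tolling.
Filing on March 25, 2016 missed the December 14, 2015 deadline — the action is time-barred.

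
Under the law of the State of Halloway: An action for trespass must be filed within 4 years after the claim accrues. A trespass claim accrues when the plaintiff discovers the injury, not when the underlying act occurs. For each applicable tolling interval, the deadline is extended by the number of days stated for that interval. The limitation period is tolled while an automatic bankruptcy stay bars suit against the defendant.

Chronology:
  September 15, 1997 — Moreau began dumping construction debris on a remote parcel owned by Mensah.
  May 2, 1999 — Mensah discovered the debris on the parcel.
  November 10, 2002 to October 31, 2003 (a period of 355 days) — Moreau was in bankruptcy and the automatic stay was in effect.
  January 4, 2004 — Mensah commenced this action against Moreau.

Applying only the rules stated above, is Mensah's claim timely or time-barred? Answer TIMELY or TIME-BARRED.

The claim did not accrue until Mensah discovered the injury on May 2, 1999; the September 15, 1997 act date does not start the clock under the stated rule.
4 years from May 2, 1999 is May 2, 2003.
The period was tolled for 355 days by the automatic bankruptcy stay (November 10, 2002 to October 31, 2003), pushing the deadline to April 21, 2004.
Mensah filed on January 4, 2004, before the April 21, 2004 deadline, so the action is timely.

TIMELY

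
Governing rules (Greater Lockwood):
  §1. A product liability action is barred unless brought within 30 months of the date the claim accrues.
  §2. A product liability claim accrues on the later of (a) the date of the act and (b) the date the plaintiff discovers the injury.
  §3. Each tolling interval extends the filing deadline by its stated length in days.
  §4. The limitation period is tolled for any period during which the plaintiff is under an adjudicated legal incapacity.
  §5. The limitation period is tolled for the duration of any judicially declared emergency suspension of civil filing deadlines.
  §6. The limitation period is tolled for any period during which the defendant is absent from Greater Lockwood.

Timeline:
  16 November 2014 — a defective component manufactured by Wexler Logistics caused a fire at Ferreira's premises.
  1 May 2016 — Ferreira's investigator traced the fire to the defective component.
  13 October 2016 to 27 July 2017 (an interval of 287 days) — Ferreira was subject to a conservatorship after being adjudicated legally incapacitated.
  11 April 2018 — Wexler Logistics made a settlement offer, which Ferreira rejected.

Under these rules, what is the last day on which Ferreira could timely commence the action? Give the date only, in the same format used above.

15 August 2019

The claim accrued on 1 May 2016 — the later of the 16 November 2014 act and the 1 May 2016 discovery.
The untolled deadline — 30 months after 1 May 2016 — is 1 November 2018.
The period was tolled for 287 days by the plaintiff's legal incapacity (13 October 2016 to 27 July 2017), pushing the deadline to 15 August 2019.
Nothing else in the chronology tolls or restarts the period.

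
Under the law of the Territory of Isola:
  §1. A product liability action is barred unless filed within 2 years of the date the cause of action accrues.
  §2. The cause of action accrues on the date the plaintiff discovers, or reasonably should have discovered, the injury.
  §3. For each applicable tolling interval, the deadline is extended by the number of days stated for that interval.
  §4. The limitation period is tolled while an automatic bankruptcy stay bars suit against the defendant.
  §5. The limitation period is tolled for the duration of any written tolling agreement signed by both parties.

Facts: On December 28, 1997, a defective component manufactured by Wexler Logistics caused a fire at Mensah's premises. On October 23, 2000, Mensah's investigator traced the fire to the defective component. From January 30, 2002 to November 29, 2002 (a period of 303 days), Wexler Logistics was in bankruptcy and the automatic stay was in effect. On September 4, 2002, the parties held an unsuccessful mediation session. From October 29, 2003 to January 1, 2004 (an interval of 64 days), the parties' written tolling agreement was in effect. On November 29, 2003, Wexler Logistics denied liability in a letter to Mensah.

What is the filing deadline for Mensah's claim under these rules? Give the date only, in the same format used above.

August 22, 2003

The claim did not accrue until Mensah discovered the injury on October 23, 2000; the December 28, 1997 act date does not start the clock under the stated rule.
2 years from October 23, 2000 is October 23, 2002.
Because the automatic bankruptcy stay ran from January 30, 2002 to November 29, 2002, the deadline is extended by 303 days to August 22, 2003.
The written tolling agreement from October 29, 2003 to January 1, 2004 began after the period had already run on August 22, 2003, so it has no tolling effect.
Nothing else in the chronology tolls or restarts the period.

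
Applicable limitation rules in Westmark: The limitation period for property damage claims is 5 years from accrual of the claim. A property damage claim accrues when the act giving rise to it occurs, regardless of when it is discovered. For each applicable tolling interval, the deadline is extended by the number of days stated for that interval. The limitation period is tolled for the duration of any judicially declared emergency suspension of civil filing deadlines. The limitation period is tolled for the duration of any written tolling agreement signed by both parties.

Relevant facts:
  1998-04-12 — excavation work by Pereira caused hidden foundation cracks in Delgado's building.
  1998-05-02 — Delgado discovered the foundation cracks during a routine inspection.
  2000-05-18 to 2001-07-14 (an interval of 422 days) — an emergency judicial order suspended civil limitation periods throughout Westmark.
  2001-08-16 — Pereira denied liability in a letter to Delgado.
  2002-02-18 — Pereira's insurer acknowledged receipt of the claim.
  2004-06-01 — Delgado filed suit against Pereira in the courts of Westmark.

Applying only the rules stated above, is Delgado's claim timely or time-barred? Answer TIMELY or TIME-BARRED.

TIMELY

The claim accrued on 1998-04-12, when the wrongful act occurred; under the stated occurrence rule the 1998-05-02 discovery does not delay accrual.
Adding the 5 years base period to 1998-04-12 gives a deadline of 2003-04-12, before any tolling.
The period was tolled for 422 days by the emergency suspension of filing deadlines (2000-05-18 to 2001-07-14), pushing the deadline to 2004-06-07.
The other events in the timeline have no effect on the limitation period under the stated rules.
Filing on 2004-06-01 beat the 2004-06-07 deadline — the action is timely.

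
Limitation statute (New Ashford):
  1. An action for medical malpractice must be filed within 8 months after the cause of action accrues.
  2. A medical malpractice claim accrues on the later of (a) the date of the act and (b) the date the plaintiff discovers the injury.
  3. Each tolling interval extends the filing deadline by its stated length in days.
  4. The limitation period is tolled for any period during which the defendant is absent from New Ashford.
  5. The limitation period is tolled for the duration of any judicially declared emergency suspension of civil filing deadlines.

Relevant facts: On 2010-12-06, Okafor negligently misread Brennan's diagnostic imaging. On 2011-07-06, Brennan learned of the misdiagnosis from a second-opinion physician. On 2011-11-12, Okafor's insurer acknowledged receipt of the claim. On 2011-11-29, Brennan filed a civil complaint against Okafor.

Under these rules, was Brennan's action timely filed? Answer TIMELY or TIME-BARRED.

The claim accrued on 2011-07-06 — the later of the 2010-12-06 act and the 2011-07-06 discovery.
8 months from 2011-07-06 is 2012-03-06.
The other events in the timeline have no effect on the limitation period under the stated rules.
The 2011-11-29 filing precedes the 2012-03-06 deadline; the claim is timely.

TIMELY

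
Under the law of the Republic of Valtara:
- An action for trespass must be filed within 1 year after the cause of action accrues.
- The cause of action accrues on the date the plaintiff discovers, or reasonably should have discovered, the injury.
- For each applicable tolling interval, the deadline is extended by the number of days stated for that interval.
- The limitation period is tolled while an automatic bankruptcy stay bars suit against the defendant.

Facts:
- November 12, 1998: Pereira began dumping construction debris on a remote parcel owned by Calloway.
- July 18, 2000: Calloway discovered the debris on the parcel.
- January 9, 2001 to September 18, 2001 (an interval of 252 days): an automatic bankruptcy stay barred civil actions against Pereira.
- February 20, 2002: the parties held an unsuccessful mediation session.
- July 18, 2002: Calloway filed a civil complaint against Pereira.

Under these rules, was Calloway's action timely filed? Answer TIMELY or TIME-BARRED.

The claim did not accrue until Calloway discovered the injury on July 18, 2000; the November 12, 1998 act date does not start the clock under the stated rule.
1 year from July 18, 2000 is July 18, 2001.
The period was tolled for 252 days by the automatic bankruptcy stay (January 9, 2001 to September 18, 2001), pushing the deadline to March 27, 2002.
None of the other events listed affects the running of the period under the stated rules.
The July 18, 2002 filing falls after the March 27, 2002 deadline; the claim is time-barred.

TIME-BARRED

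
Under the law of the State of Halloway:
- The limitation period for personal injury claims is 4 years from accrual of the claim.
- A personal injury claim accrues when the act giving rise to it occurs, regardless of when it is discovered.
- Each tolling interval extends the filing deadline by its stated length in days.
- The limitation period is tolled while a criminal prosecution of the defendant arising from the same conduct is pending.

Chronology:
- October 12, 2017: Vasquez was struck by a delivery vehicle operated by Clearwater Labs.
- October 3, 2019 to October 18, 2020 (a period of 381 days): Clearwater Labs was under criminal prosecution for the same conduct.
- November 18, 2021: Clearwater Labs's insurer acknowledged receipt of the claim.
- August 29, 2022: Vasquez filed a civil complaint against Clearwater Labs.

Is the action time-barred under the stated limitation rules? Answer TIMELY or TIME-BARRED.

TIMELY

The limitation period began to run on October 12, 2017.
Adding the 4 years base period to October 12, 2017 gives a deadline of October 12, 2021, before any tolling.
The period was tolled for 381 days by the pending criminal prosecution (October 3, 2019 to October 18, 2020), pushing the deadline to October 28, 2022.
The other events in the timeline have no effect on the limitation period under the stated rules.
Filing on August 29, 2022 beat the October 28, 2022 deadline — the action is timely.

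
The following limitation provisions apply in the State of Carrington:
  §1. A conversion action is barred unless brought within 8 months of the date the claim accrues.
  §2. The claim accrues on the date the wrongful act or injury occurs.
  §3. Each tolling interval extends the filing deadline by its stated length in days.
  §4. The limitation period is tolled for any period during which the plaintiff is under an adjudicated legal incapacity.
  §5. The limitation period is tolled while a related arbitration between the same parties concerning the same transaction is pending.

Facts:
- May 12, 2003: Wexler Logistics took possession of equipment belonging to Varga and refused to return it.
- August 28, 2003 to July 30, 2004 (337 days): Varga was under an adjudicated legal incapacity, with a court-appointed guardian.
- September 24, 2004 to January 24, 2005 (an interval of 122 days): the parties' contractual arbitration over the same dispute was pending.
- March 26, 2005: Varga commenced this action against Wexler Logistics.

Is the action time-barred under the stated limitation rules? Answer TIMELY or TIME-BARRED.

The claim accrued on May 12, 2003, the date of the act.
Adding the 8 months base period to May 12, 2003 gives a deadline of January 12, 2004, before any tolling.
Because the plaintiff's legal incapacity ran from August 28, 2003 to July 30, 2004, the deadline is extended by 337 days to December 14, 2004.
Because the pending related arbitration ran from September 24, 2004 to January 24, 2005, the deadline is extended by 122 days to April 15, 2005.
The March 26, 2005 filing precedes the April 15, 2005 deadline; the claim is timely.

TIMELY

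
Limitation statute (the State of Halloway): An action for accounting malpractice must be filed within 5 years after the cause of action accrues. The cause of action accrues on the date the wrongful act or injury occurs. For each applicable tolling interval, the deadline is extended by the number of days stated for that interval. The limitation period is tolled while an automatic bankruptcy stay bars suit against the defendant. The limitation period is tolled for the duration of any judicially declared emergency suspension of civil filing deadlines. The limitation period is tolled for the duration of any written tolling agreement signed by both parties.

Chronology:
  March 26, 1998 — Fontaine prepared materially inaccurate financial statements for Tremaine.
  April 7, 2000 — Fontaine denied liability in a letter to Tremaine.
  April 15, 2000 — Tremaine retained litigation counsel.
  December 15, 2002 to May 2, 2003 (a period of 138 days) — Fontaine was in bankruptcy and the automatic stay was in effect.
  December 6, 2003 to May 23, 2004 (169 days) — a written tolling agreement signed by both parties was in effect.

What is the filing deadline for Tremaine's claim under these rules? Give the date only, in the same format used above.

The limitation period began to run on March 26, 1998.
The untolled deadline — 5 years after March 26, 1998 — is March 26, 2003.
The automatic bankruptcy stay from December 15, 2002 to May 2, 2003 tolled the period for 138 days, extending the deadline to August 11, 2003.
By the time the written tolling agreement began on December 6, 2003, the limitation period had already expired on August 11, 2003; that interval cannot revive it.
Nothing else in the chronology tolls or restarts the period.

August 11, 2003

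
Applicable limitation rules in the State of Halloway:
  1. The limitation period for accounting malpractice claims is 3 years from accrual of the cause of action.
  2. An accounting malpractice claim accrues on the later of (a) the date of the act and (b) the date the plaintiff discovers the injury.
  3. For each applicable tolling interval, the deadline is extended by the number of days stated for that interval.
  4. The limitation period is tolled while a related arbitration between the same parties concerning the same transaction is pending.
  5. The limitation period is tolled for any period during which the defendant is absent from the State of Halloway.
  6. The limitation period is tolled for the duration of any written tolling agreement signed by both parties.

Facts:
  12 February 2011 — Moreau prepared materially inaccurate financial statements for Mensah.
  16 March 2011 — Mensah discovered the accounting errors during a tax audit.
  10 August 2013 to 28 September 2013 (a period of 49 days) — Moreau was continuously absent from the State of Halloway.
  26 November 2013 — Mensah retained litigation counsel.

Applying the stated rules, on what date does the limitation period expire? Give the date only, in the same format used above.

4 May 2014

Taking the later of the act (12 February 2011) and discovery (16 March 2011), the claim accrued on 16 March 2011.
Adding the 3 years base period to 16 March 2011 gives a deadline of 16 March 2014, before any tolling.
The defendant's absence from the jurisdiction from 10 August 2013 to 28 September 2013 tolled the period for 49 days, extending the deadline to 4 May 2014.
None of the other events listed affects the running of the period under the stated rules.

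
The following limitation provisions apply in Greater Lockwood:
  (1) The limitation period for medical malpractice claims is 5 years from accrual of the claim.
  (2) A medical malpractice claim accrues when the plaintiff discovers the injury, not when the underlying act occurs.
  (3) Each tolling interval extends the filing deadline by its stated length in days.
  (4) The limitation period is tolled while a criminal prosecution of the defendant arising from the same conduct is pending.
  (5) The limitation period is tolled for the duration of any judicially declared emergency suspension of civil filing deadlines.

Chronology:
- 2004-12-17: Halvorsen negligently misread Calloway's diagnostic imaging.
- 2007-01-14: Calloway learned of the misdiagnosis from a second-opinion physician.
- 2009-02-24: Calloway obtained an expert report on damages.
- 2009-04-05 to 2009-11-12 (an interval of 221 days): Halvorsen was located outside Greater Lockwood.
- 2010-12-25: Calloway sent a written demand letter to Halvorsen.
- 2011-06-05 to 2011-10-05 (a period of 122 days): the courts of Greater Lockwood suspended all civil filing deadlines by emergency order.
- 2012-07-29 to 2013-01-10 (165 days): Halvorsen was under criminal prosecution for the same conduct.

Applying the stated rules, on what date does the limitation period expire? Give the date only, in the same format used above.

Under the discovery rule, the claim accrued on 2007-01-14, when Calloway discovered the injury — not on the 2004-12-17 date of the underlying act.
5 years from 2007-01-14 is 2012-01-14.
The emergency suspension of filing deadlines from 2011-06-05 to 2011-10-05 tolled the period for 122 days, extending the deadline to 2012-05-15.
By the time the pending criminal prosecution began on 2012-07-29, the limitation period had already expired on 2012-05-15; that interval cannot revive it.
No stated provision tolls the period for the defendant's absence, so the interval from 2009-04-05 to 2009-11-12 has no effect on the deadline.
None of the other events listed affects the running of the period under the stated rules.

2012-05-15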